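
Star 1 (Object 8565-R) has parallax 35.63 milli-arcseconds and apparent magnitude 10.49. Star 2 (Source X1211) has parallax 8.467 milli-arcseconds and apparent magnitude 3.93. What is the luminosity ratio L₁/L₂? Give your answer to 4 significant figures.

d₁ = 1/p₁ = 1/0.03563″ = 28.066 pc; d₂ = 1/p₂ = 1/0.008467″ = 118.11 pc.
M₁ = m₁ − 5 log₁₀ d₁ + 5 = 10.49 − 7.2409 + 5 = 8.2491.
M₂ = 3.93 − 10.3614 + 5 = -1.4314.
L₁/L₂ = 10^(0.4(M₂ − M₁)) = 10^(0.4 × (-9.6805)) = 10^(-3.87220) = 0.00013421.

L₁/L₂ = 0.0001342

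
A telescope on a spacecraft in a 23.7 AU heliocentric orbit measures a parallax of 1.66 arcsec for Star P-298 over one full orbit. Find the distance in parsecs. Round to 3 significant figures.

With baseline B (in AU) and parallax p (in arcsec), d = B/p parsecs.
d = 23.7 / 1.66 = 14.277 pc.

14.3 pc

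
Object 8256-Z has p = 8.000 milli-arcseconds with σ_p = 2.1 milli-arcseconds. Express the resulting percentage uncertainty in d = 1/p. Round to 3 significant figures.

For d = 1/p, |σ_d/d| = |σ_p/p|.
σ_p/p = 2.1 / 8.000 = 0.2625 = 26.25%.

26.3%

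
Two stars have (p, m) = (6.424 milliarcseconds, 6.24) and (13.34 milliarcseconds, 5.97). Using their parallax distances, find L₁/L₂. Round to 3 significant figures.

L₁/L₂ = 3.36

d₁ = 1/p₁ = 1/0.006424″ = 155.67 pc; d₂ = 1/p₂ = 1/0.01334″ = 74.963 pc.
M₁ = m₁ − 5 log₁₀ d₁ + 5 = 6.24 − 10.9610 + 5 = 0.2790.
M₂ = 5.97 − 9.3742 + 5 = 1.5958.
L₁/L₂ = 10^(0.4(M₂ − M₁)) = 10^(0.4 × 1.3168) = 10^0.52672 = 3.3629.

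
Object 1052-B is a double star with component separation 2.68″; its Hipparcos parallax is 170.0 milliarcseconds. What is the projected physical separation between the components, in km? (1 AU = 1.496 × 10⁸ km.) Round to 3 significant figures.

2.36 × 10^9 km

d = 1/p = 1/0.1700″ = 5.8824 pc.
At distance d (pc), an angle of θ arcsec spans θ·d AU: s = 2.68 × 5.8824 = 15.765 AU.
= 15.765 × 1.496 × 10⁸ km = 2.3584 × 10^9 km.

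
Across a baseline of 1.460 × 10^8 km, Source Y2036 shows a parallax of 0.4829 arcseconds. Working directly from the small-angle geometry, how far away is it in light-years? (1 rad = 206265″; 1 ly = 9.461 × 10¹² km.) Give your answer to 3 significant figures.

θ = 0.4829″ = 0.4829/206265 = 2.3412 × 10^-6 rad.
d = B/θ = (1.460 × 10^8) / (2.3412 × 10^-6) = 6.2361 × 10^13 km = (6.2361 × 10^13) / (9.461 × 10^12) ly = 6.5914 ly.

6.59 ly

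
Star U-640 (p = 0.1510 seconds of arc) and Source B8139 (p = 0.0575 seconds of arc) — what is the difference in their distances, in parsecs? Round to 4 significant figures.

d_A = 1/0.1510″ = 6.6225 pc; d_B = 1/0.05750″ = 17.391 pc.
|d_B − d_A| = |17.391 − 6.6225| = 10.769 pc.

10.77 pc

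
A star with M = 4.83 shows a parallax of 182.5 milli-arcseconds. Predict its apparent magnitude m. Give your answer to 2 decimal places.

d = 1/p = 1/0.1825″ = 5.4795 pc.
m − M = 5 log₁₀ d − 5 = 5 log₁₀(5.4795) − 5 = 3.6937 − 5 = -1.3063.
m = M + (m − M) = 4.83 + (-1.3063) = 3.52.

m = 3.52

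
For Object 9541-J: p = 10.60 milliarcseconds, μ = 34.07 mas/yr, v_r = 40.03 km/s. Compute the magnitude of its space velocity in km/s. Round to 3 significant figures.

d = 1/p = 1/0.01060″ = 94.34 pc.
μ = 34.07 mas/yr = 0.03407 ″/yr.
v_t = 4.740 μ d = 4.740 × 0.03407 × 94.34 = 15.235 km/s.
v = √(v_r² + v_t²) = √(40.03² + 15.235²) = √1834.51 = 42.831 km/s.

42.8 km/s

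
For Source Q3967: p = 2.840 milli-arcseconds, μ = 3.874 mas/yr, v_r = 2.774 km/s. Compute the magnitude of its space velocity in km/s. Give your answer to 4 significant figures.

7.036 km/s

d = 1/p = 1/0.002840″ = 352.11 pc.
μ = 3.874 mas/yr = 0.003874 ″/yr.
v_t = 4.740 μ d = 4.740 × 0.003874 × 352.11 = 6.4657 km/s.
v = √(v_r² + v_t²) = √(2.774² + 6.4657²) = √49.5004 = 7.0357 km/s.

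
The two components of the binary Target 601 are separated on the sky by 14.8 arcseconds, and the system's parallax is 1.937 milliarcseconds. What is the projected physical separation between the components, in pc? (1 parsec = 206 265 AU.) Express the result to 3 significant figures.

d = 1/p = 1/0.001937″ = 516.26 pc.
At distance d (pc), an angle of θ arcsec spans θ·d AU: s = 14.8 × 516.26 = 7640.6 AU.
= 7640.6 / 206265 = 0.037043 pc.

0.0370 pc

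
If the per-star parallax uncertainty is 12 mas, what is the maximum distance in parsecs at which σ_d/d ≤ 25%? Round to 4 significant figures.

σ_d/d = σ_p/p, so the condition is σ_p/p ≤ 0.25, i.e. p ≥ σ_p/0.25.
p_min = 12/0.25 = 48 mas = 0.048 arcsec.
d_max = 1/p_min = 1/0.048 = 20.833 pc.

20.83 pc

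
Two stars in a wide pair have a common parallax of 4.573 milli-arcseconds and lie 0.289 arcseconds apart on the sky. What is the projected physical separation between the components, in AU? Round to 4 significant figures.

d = 1/p = 1/0.004573″ = 218.67 pc.
At distance d (pc), an angle of θ arcsec spans θ·d AU: s = 0.289 × 218.67 = 63.196 AU.

63.20 AU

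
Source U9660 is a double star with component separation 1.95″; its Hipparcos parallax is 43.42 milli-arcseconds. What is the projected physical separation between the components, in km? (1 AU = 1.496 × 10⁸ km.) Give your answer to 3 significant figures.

6.72 × 10^9 km

d = 1/p = 1/0.04342″ = 23.031 pc.
At distance d (pc), an angle of θ arcsec spans θ·d AU: s = 1.95 × 23.031 = 44.91 AU.
= 44.91 × 1.496 × 10⁸ km = 6.7185 × 10^9 km.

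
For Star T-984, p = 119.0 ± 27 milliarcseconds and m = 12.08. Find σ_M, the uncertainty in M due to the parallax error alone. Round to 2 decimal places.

σ_M = 0.49 mag

M = m − 5 log₁₀ d + 5 = m + 5 log₁₀ p + 5, so ∂M/∂p = 5/(p ln 10).
σ_M = (5/ln 10) · (σ_p/p) = 2.1715 × 27/119.0 = 2.1715 × 0.22689 = 0.49269.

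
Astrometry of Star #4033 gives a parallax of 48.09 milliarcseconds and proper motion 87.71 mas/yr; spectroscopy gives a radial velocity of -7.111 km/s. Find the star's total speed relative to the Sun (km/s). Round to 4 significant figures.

11.19 km/s

d = 1/p = 1/0.04809″ = 20.794 pc.
μ = 87.71 mas/yr = 0.08771 ″/yr.
v_t = 4.740 μ d = 4.740 × 0.08771 × 20.794 = 8.645 km/s.
v = √(v_r² + v_t²) = √((-7.111)² + 8.645²) = √125.302 = 11.194 km/s.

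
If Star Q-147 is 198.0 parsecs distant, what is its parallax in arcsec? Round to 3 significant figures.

0.00505 arcsec

p = 1/d = 1/198 = 0.0050505 arcsec.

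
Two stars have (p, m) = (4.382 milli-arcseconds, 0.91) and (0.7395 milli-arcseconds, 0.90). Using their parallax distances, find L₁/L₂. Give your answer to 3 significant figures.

d₁ = 1/p₁ = 1/0.004382″ = 228.21 pc; d₂ = 1/p₂ = 1/0.0007395″ = 1352.3 pc.
M₁ = m₁ − 5 log₁₀ d₁ + 5 = 0.91 − 11.7917 + 5 = -5.8817.
M₂ = 0.90 − 15.6554 + 5 = -9.7554.
L₁/L₂ = 10^(0.4(M₂ − M₁)) = 10^(0.4 × (-3.8737)) = 10^(-1.54948) = 0.028218.

L₁/L₂ = 0.0282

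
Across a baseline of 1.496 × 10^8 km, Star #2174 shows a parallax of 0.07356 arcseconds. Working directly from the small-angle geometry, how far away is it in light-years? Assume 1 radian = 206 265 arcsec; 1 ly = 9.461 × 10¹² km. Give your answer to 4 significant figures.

44.34 ly

θ = 0.07356″ = 0.07356/206265 = 3.5663 × 10^-7 rad.
d = B/θ = (1.496 × 10^8) / (3.5663 × 10^-7) = 4.1948 × 10^14 km = (4.1948 × 10^14) / (9.461 × 10^12) ly = 44.338 ly.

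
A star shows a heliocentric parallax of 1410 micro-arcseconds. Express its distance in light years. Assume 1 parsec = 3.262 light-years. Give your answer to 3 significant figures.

p = 1410 micro-arcseconds = 0.001410 arcsec.
d = 1/p = 1/0.001410 = 709.22 pc.
In light-years: 709.22 × 3.262 = 2313.5 ly.

2310 light years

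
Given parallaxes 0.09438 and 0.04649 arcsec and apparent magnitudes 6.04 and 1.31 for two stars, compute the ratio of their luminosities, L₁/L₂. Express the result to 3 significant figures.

L₁/L₂ = 0.00311

d₁ = 1/p₁ = 1/0.09438″ = 10.595 pc; d₂ = 1/p₂ = 1/0.04649″ = 21.51 pc.
M₁ = m₁ − 5 log₁₀ d₁ + 5 = 6.04 − 5.1255 + 5 = 5.9145.
M₂ = 1.31 − 6.6632 + 5 = -0.3532.
L₁/L₂ = 10^(0.4(M₂ − M₁)) = 10^(0.4 × (-6.2677)) = 10^(-2.50708) = 0.0031111.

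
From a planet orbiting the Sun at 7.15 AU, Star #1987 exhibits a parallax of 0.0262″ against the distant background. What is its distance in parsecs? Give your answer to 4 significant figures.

272.9 pc

With baseline B (in AU) and parallax p (in arcsec), d = B/p parsecs.
d = 7.15 / 0.0262 = 272.9 pc.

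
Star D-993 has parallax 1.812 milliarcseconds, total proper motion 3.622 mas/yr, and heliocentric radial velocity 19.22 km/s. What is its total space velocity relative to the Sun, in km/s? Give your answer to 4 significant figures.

d = 1/p = 1/0.001812″ = 551.88 pc.
μ = 3.622 mas/yr = 0.003622 ″/yr.
v_t = 4.740 μ d = 4.740 × 0.003622 × 551.88 = 9.4748 km/s.
v = √(v_r² + v_t²) = √(19.22² + 9.4748²) = √459.18 = 21.428 km/s.

21.43 km/s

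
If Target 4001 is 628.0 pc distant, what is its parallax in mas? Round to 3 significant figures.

p = 1/d = 1/628 = 0.0015924 arcsec.
= 0.0015924 × 1000 = 1.5924 mas.

1.59 mas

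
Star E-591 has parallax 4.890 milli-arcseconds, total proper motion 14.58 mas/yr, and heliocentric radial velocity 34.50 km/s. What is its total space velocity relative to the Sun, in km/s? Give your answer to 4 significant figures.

37.28 km/s

d = 1/p = 1/0.004890″ = 204.5 pc.
μ = 14.58 mas/yr = 0.01458 ″/yr.
v_t = 4.740 μ d = 4.740 × 0.01458 × 204.5 = 14.133 km/s.
v = √(v_r² + v_t²) = √(34.50² + 14.133²) = √1389.99 = 37.283 km/s.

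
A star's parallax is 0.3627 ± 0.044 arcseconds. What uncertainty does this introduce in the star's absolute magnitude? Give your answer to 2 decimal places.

σ_M = 0.26 mag

M = m − 5 log₁₀ d + 5 = m + 5 log₁₀ p + 5, so ∂M/∂p = 5/(p ln 10).
σ_M = (5/ln 10) · (σ_p/p) = 2.1715 × 0.044/0.3627 = 2.1715 × 0.12131 = 0.26342.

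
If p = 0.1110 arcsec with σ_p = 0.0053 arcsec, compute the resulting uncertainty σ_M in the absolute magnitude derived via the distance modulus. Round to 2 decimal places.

M = m − 5 log₁₀ d + 5 = m + 5 log₁₀ p + 5, so ∂M/∂p = 5/(p ln 10).
σ_M = (5/ln 10) · (σ_p/p) = 2.1715 × 0.0053/0.1110 = 2.1715 × 0.047748 = 0.10368.

σ_M = 0.10 mag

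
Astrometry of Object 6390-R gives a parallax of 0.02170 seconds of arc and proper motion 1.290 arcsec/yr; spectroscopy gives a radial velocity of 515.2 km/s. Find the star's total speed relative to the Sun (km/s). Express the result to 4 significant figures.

d = 1/p = 1/0.02170″ = 46.083 pc.
v_t = 4.740 μ d = 4.740 × 1.290 × 46.083 = 281.78 km/s.
v = √(v_r² + v_t²) = √(515.2² + 281.78²) = √344831 = 587.22 km/s.

587.2 km/s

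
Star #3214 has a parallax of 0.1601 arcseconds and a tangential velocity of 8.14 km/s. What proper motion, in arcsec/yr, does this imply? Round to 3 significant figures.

0.275 arcsec/yr

d = 1/p = 1/0.1601″ = 6.2461 pc.
μ = v_t / (4.74 d) = 8.14 / (4.74 × 6.2461) = 8.14 / 29.607 = 0.27493 ″/yr.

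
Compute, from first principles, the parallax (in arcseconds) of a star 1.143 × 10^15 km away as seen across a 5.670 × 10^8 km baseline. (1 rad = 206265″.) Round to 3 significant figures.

0.102 arcsec

θ ≈ B/d = (5.670 × 10^8) / (1.143 × 10^15) = 4.9606 × 10^-7 rad.
In arcseconds: 4.9606 × 10^-7 × 206265 = 0.10232″.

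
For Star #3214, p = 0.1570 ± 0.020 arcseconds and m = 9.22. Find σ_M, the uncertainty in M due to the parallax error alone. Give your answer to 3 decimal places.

M = m − 5 log₁₀ d + 5 = m + 5 log₁₀ p + 5, so ∂M/∂p = 5/(p ln 10).
σ_M = (5/ln 10) · (σ_p/p) = 2.1715 × 0.020/0.1570 = 2.1715 × 0.12739 = 0.27663.

σ_M = 0.277 mag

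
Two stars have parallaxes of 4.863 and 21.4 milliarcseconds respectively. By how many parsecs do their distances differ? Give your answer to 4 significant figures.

d_A = 1/0.004863″ = 205.63 pc; d_B = 1/0.02140″ = 46.729 pc.
|d_B − d_A| = |46.729 − 205.63| = 158.9 pc.

158.9 pc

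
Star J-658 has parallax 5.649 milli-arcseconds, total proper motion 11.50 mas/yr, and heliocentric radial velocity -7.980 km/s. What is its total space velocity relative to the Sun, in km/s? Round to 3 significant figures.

d = 1/p = 1/0.005649″ = 177.02 pc.
μ = 11.50 mas/yr = 0.01150 ″/yr.
v_t = 4.740 μ d = 4.740 × 0.01150 × 177.02 = 9.6494 km/s.
v = √(v_r² + v_t²) = √((-7.980)² + 9.6494²) = √156.791 = 12.522 km/s.

12.5 km/s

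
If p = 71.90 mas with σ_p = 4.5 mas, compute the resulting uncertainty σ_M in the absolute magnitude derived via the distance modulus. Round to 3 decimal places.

σ_M = 0.136 mag

M = m − 5 log₁₀ d + 5 = m + 5 log₁₀ p + 5, so ∂M/∂p = 5/(p ln 10).
σ_M = (5/ln 10) · (σ_p/p) = 2.1715 × 4.5/71.90 = 2.1715 × 0.062587 = 0.13591.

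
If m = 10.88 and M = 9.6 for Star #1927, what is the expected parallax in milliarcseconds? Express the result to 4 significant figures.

m − M = 10.88 − 9.6 = 1.28.
d = 10^((m−M)/5 + 1) = 10^1.256 = 18.03 pc.
p = 1/d = 1/18.03 = 0.055463 arcsec = 55.463 mas.

55.46 mas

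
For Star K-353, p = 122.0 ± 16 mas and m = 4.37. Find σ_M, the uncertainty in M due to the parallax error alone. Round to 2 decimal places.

M = m − 5 log₁₀ d + 5 = m + 5 log₁₀ p + 5, so ∂M/∂p = 5/(p ln 10).
σ_M = (5/ln 10) · (σ_p/p) = 2.1715 × 16/122.0 = 2.1715 × 0.13115 = 0.28479.

σ_M = 0.28 mag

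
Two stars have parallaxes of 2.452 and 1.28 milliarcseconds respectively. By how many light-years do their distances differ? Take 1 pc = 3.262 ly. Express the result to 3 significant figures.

1220 ly

d_A = 1/0.002452″ = 407.83 pc; d_B = 1/0.001280″ = 781.25 pc.
|d_B − d_A| = |781.25 − 407.83| = 373.42 pc = 373.42 × 3.262 ly = 1218.1 ly.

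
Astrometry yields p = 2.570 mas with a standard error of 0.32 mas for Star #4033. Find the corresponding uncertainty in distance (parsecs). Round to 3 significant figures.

48.4 pc

d = 1/p, so σ_d = σ_p / p².
σ_d = 0.000320 / (0.002570)² = 0.000320 / 0.0000066049 = 48.449 pc.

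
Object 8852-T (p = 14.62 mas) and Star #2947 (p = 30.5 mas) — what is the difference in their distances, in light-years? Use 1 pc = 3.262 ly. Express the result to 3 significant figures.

d_A = 1/0.01462″ = 68.399 pc; d_B = 1/0.03050″ = 32.787 pc.
|d_B − d_A| = |32.787 − 68.399| = 35.612 pc = 35.612 × 3.262 ly = 116.17 ly.

116 ly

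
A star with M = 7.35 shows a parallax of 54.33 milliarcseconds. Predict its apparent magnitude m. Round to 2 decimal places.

m = 8.67

d = 1/p = 1/0.05433″ = 18.406 pc.
m − M = 5 log₁₀ d − 5 = 5 log₁₀(18.406) − 5 = 6.3248 − 5 = 1.3248.
m = M + (m − M) = 7.35 + 1.3248 = 8.67.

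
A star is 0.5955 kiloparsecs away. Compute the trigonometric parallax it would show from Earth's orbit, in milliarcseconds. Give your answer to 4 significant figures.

d = 0.5955 kpc = 595.5 pc.
p = 1/d = 1/595.5 = 0.0016793 arcsec.
= 0.0016793 × 1000 = 1.6793 mas.

1.679 mas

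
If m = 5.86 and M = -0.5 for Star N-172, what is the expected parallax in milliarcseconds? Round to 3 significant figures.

5.35 mas

m − M = 5.86 − (-0.5) = 6.36.
d = 10^((m−M)/5 + 1) = 10^2.272 = 187.07 pc.
p = 1/d = 1/187.07 = 0.0053456 arcsec = 5.3456 mas.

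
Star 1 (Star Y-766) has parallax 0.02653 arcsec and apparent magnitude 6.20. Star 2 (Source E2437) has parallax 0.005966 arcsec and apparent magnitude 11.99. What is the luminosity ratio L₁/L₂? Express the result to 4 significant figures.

L₁/L₂ = 10.47

d₁ = 1/p₁ = 1/0.02653″ = 37.693 pc; d₂ = 1/p₂ = 1/0.005966″ = 167.62 pc.
M₁ = m₁ − 5 log₁₀ d₁ + 5 = 6.20 − 7.8813 + 5 = 3.3187.
M₂ = 11.99 − 11.1216 + 5 = 5.8684.
L₁/L₂ = 10^(0.4(M₂ − M₁)) = 10^(0.4 × 2.5497) = 10^1.01988 = 10.468.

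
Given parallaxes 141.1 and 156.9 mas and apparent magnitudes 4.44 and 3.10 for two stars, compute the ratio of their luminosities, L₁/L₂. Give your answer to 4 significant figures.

d₁ = 1/p₁ = 1/0.1411″ = 7.0872 pc; d₂ = 1/p₂ = 1/0.1569″ = 6.3735 pc.
M₁ = m₁ − 5 log₁₀ d₁ + 5 = 4.44 − 4.2524 + 5 = 5.1876.
M₂ = 3.10 − 4.0219 + 5 = 4.0781.
L₁/L₂ = 10^(0.4(M₂ − M₁)) = 10^(0.4 × (-1.1095)) = 10^(-0.44380) = 0.35992.

L₁/L₂ = 0.3599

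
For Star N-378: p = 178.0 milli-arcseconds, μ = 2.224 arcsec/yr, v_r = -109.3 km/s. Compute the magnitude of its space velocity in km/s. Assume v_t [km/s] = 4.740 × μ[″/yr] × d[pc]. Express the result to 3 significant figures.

d = 1/p = 1/0.1780″ = 5.618 pc.
v_t = 4.740 μ d = 4.740 × 2.224 × 5.618 = 59.224 km/s.
v = √(v_r² + v_t²) = √((-109.3)² + 59.224²) = √15454 = 124.31 km/s.

124 km/s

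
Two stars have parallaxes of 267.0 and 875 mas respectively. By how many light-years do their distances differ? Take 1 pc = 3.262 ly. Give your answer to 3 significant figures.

8.49 ly

d_A = 1/0.2670″ = 3.7453 pc; d_B = 1/0.8750″ = 1.1429 pc.
|d_B − d_A| = |1.1429 − 3.7453| = 2.6024 pc = 2.6024 × 3.262 ly = 8.489 ly.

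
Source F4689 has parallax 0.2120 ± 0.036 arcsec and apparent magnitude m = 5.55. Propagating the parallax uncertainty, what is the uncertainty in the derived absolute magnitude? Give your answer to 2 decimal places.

σ_M = 0.37 mag

M = m − 5 log₁₀ d + 5 = m + 5 log₁₀ p + 5, so ∂M/∂p = 5/(p ln 10).
σ_M = (5/ln 10) · (σ_p/p) = 2.1715 × 0.036/0.2120 = 2.1715 × 0.16981 = 0.36874.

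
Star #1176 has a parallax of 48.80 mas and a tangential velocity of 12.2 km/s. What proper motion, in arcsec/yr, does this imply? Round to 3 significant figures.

d = 1/p = 1/0.04880″ = 20.492 pc.
μ = v_t / (4.74 d) = 12.2 / (4.74 × 20.492) = 12.2 / 97.132 = 0.1256 ″/yr.

0.126 arcsec/yr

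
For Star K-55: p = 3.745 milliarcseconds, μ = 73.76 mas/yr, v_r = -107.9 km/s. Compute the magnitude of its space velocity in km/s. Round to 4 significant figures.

142.7 km/s

d = 1/p = 1/0.003745″ = 267.02 pc.
μ = 73.76 mas/yr = 0.07376 ″/yr.
v_t = 4.740 μ d = 4.740 × 0.07376 × 267.02 = 93.356 km/s.
v = √(v_r² + v_t²) = √((-107.9)² + 93.356²) = √20357.8 = 142.68 km/s.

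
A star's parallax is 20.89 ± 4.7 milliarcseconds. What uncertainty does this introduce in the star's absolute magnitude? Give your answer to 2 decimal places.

M = m − 5 log₁₀ d + 5 = m + 5 log₁₀ p + 5, so ∂M/∂p = 5/(p ln 10).
σ_M = (5/ln 10) · (σ_p/p) = 2.1715 × 4.7/20.89 = 2.1715 × 0.22499 = 0.48857.

σ_M = 0.49 mag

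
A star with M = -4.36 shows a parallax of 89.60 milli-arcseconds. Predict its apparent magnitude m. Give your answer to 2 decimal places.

m = -4.12

d = 1/p = 1/0.08960″ = 11.161 pc.
m − M = 5 log₁₀ d − 5 = 5 log₁₀(11.161) − 5 = 5.2385 − 5 = 0.2385.
m = M + (m − M) = -4.36 + 0.2385 = -4.12.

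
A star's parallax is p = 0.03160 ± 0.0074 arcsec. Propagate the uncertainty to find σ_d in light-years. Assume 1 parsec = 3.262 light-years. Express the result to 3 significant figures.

d = 1/p, so σ_d = σ_p / p².
σ_d = 0.00740 / (0.03160)² = 0.00740 / 0.00099856 = 7.4107 pc = 7.4107 × 3.262 ly = 24.174 ly.

24.2 ly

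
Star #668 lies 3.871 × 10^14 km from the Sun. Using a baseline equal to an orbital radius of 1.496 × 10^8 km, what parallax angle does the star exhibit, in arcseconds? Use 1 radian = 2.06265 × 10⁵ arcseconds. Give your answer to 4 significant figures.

θ ≈ B/d = (1.496 × 10^8) / (3.871 × 10^14) = 3.8646 × 10^-7 rad.
In arcseconds: 3.8646 × 10^-7 × 206265 = 0.079713″.

0.07971 arcsec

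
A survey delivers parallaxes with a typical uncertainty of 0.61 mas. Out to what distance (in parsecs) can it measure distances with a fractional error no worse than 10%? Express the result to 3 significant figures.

σ_d/d = σ_p/p, so the condition is σ_p/p ≤ 0.10, i.e. p ≥ σ_p/0.10.
p_min = 0.61/0.10 = 6.1 mas = 0.0061 arcsec.
d_max = 1/p_min = 1/0.0061 = 163.93 pc.

164 pc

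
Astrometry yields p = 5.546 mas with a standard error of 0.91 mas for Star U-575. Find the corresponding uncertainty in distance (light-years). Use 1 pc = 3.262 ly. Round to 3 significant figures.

d = 1/p, so σ_d = σ_p / p².
σ_d = 0.000910 / (0.005546)² = 0.000910 / 0.000030758 = 29.586 pc = 29.586 × 3.262 ly = 96.51 ly.

96.5 ly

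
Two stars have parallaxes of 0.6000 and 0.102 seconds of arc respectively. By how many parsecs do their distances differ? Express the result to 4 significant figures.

8.137 pc

d_A = 1/0.6000″ = 1.6667 pc; d_B = 1/0.1020″ = 9.8039 pc.
|d_B − d_A| = |9.8039 − 1.6667| = 8.1372 pc.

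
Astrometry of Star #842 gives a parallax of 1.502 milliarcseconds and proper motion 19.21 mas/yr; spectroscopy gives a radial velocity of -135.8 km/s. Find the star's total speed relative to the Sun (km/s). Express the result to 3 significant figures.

149 km/s

d = 1/p = 1/0.001502″ = 665.78 pc.
μ = 19.21 mas/yr = 0.01921 ″/yr.
v_t = 4.740 μ d = 4.740 × 0.01921 × 665.78 = 60.623 km/s.
v = √(v_r² + v_t²) = √((-135.8)² + 60.623²) = √22116.8 = 148.72 km/s.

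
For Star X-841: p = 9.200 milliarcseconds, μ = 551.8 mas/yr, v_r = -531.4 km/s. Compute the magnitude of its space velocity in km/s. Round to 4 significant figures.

602.7 km/s

d = 1/p = 1/0.009200″ = 108.7 pc.
μ = 551.8 mas/yr = 0.5518 ″/yr.
v_t = 4.740 μ d = 4.740 × 0.5518 × 108.7 = 284.31 km/s.
v = √(v_r² + v_t²) = √((-531.4)² + 284.31²) = √363218 = 602.68 km/s.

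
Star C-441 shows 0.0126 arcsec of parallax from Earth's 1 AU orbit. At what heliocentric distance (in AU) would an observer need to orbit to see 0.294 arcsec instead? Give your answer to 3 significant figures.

23.3 AU

Parallax scales linearly with baseline: p ∝ B, so B = p_target / p_Earth × 1 AU.
B = 0.294 / 0.0126 = 23.333 AU.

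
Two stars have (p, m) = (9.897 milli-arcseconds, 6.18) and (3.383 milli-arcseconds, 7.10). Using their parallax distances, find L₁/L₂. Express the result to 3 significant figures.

d₁ = 1/p₁ = 1/0.009897″ = 101.04 pc; d₂ = 1/p₂ = 1/0.003383″ = 295.6 pc.
M₁ = m₁ − 5 log₁₀ d₁ + 5 = 6.18 − 10.0225 + 5 = 1.1575.
M₂ = 7.10 − 12.3535 + 5 = -0.2535.
L₁/L₂ = 10^(0.4(M₂ − M₁)) = 10^(0.4 × (-1.4110)) = 10^(-0.56440) = 0.27265.

L₁/L₂ = 0.273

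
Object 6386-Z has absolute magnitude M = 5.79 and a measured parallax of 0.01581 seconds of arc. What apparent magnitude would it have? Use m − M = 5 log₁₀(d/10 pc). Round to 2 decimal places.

m = 9.80

d = 1/p = 1/0.01581″ = 63.251 pc.
m − M = 5 log₁₀ d − 5 = 5 log₁₀(63.251) − 5 = 9.0053 − 5 = 4.0053.
m = M + (m − M) = 5.79 + 4.0053 = 9.80.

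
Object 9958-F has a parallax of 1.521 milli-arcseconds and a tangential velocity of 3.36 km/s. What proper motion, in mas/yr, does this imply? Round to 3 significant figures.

1.08 mas/yr

d = 1/p = 1/0.001521″ = 657.46 pc.
μ = v_t / (4.74 d) = 3.36 / (4.74 × 657.46) = 3.36 / 3116.4 = 0.0010782 ″/yr = 1.0782 mas/yr.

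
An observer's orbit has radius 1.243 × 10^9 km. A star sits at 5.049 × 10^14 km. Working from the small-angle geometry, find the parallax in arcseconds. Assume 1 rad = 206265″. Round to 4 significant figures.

θ ≈ B/d = (1.243 × 10^9) / (5.049 × 10^14) = 2.4619 × 10^-6 rad.
In arcseconds: 2.4619 × 10^-6 × 206265 = 0.5078″.

0.5078 arcsec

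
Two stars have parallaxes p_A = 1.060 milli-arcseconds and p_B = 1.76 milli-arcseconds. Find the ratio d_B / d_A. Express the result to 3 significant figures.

0.602

Since d = 1/p, d_B/d_A = p_A/p_B.
= 1.060 / 1.76 = 0.60227.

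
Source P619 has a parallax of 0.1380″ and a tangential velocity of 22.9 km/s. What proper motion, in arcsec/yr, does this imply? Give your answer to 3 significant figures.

0.667 arcsec/yr

d = 1/p = 1/0.1380″ = 7.2464 pc.
μ = v_t / (4.74 d) = 22.9 / (4.74 × 7.2464) = 22.9 / 34.348 = 0.66671 ″/yr.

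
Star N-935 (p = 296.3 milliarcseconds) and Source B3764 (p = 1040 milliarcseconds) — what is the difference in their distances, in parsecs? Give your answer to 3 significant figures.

d_A = 1/0.2963″ = 3.375 pc; d_B = 1/1.040″ = 0.96154 pc.
|d_B − d_A| = |0.96154 − 3.375| = 2.4135 pc.

2.41 pc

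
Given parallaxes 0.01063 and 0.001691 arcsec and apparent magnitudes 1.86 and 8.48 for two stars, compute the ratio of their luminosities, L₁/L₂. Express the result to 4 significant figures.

d₁ = 1/p₁ = 1/0.01063″ = 94.073 pc; d₂ = 1/p₂ = 1/0.001691″ = 591.37 pc.
M₁ = m₁ − 5 log₁₀ d₁ + 5 = 1.86 − 9.8673 + 5 = -3.0073.
M₂ = 8.48 − 13.8593 + 5 = -0.3793.
L₁/L₂ = 10^(0.4(M₂ − M₁)) = 10^(0.4 × 2.6280) = 10^1.05120 = 11.251.

L₁/L₂ = 11.25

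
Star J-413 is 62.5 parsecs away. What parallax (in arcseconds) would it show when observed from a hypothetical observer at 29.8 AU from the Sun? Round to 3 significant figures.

0.477 arcsec

p (arcsec) = B (AU) / d (pc).
p = 29.8 / 62.5 = 0.4768 arcsec.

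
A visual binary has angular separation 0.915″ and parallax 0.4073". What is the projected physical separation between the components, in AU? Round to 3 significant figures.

d = 1/p = 1/0.4073″ = 2.4552 pc.
At distance d (pc), an angle of θ arcsec spans θ·d AU: s = 0.915 × 2.4552 = 2.2465 AU.

2.25 AU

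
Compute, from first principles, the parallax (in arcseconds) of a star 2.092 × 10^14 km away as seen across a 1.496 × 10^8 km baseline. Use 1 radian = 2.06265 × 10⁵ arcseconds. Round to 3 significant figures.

0.148 arcsec

θ ≈ B/d = (1.496 × 10^8) / (2.092 × 10^14) = 7.1511 × 10^-7 rad.
In arcseconds: 7.1511 × 10^-7 × 206265 = 0.1475″.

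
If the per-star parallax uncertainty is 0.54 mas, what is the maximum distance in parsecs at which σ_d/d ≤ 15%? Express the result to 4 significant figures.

σ_d/d = σ_p/p, so the condition is σ_p/p ≤ 0.15, i.e. p ≥ σ_p/0.15.
p_min = 0.54/0.15 = 3.6 mas = 0.0036 arcsec.
d_max = 1/p_min = 1/0.0036 = 277.78 pc.

277.8 pc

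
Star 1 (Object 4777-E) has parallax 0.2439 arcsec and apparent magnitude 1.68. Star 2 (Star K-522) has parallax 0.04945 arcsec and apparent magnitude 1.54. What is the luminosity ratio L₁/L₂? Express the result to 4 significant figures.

L₁/L₂ = 0.03613

d₁ = 1/p₁ = 1/0.2439″ = 4.1 pc; d₂ = 1/p₂ = 1/0.04945″ = 20.222 pc.
M₁ = m₁ − 5 log₁₀ d₁ + 5 = 1.68 − 3.0639 + 5 = 3.6161.
M₂ = 1.54 − 6.5291 + 5 = 0.0109.
L₁/L₂ = 10^(0.4(M₂ − M₁)) = 10^(0.4 × (-3.6052)) = 10^(-1.44208) = 0.036134.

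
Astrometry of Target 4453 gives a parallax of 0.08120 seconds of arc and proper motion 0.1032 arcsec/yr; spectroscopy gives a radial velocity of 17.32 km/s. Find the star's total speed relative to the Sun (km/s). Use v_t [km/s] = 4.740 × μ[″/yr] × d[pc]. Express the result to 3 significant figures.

18.3 km/s

d = 1/p = 1/0.08120″ = 12.315 pc.
v_t = 4.740 μ d = 4.740 × 0.1032 × 12.315 = 6.0241 km/s.
v = √(v_r² + v_t²) = √(17.32² + 6.0241²) = √336.272 = 18.338 km/s.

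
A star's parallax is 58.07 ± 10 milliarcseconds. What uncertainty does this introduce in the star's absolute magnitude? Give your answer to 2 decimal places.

σ_M = 0.37 mag

M = m − 5 log₁₀ d + 5 = m + 5 log₁₀ p + 5, so ∂M/∂p = 5/(p ln 10).
σ_M = (5/ln 10) · (σ_p/p) = 2.1715 × 10/58.07 = 2.1715 × 0.17221 = 0.37395.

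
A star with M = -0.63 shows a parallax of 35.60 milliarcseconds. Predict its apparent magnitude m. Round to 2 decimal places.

d = 1/p = 1/0.03560″ = 28.09 pc.
m − M = 5 log₁₀ d − 5 = 5 log₁₀(28.09) − 5 = 7.2428 − 5 = 2.2428.
m = M + (m − M) = -0.63 + 2.2428 = 1.61.

m = 1.61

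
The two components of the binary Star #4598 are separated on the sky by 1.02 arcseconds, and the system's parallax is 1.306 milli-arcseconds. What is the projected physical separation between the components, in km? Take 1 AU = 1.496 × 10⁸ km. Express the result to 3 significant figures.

1.17 × 10^11 km

d = 1/p = 1/0.001306″ = 765.7 pc.
At distance d (pc), an angle of θ arcsec spans θ·d AU: s = 1.02 × 765.7 = 781.01 AU.
= 781.01 × 1.496 × 10⁸ km = 1.1684 × 10^11 km.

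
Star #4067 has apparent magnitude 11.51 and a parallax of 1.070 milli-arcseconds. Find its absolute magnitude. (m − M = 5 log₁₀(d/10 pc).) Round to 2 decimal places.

M = 1.66

d = 1/p = 1/0.001070″ = 934.58 pc.
m − M = 5 log₁₀(934.58) − 5 = 14.8531 − 5 = 9.8531.
M = m − (m − M) = 11.51 − 9.8531 = 1.66.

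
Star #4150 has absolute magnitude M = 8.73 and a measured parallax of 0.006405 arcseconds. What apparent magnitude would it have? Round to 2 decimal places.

d = 1/p = 1/0.006405″ = 156.13 pc.
m − M = 5 log₁₀ d − 5 = 5 log₁₀(156.13) − 5 = 10.9674 − 5 = 5.9674.
m = M + (m − M) = 8.73 + 5.9674 = 14.70.

m = 14.70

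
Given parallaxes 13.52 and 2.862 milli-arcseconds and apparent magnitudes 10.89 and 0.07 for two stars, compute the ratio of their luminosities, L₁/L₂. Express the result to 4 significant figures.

L₁/L₂ = 2.106 × 10^-6

d₁ = 1/p₁ = 1/0.01352″ = 73.964 pc; d₂ = 1/p₂ = 1/0.002862″ = 349.41 pc.
M₁ = m₁ − 5 log₁₀ d₁ + 5 = 10.89 − 9.3451 + 5 = 6.5449.
M₂ = 0.07 − 12.7167 + 5 = -7.6467.
L₁/L₂ = 10^(0.4(M₂ − M₁)) = 10^(0.4 × (-14.1916)) = 10^(-5.67664) = 0.0000021055.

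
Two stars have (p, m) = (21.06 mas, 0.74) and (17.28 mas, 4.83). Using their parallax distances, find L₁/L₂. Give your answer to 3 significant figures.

L₁/L₂ = 29.1

d₁ = 1/p₁ = 1/0.02106″ = 47.483 pc; d₂ = 1/p₂ = 1/0.01728″ = 57.87 pc.
M₁ = m₁ − 5 log₁₀ d₁ + 5 = 0.74 − 8.3827 + 5 = -2.6427.
M₂ = 4.83 − 8.8123 + 5 = 1.0177.
L₁/L₂ = 10^(0.4(M₂ − M₁)) = 10^(0.4 × 3.6604) = 10^1.46416 = 29.118.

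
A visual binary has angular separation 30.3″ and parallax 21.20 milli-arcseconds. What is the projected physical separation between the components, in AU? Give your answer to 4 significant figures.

1429 AU

d = 1/p = 1/0.02120″ = 47.17 pc.
At distance d (pc), an angle of θ arcsec spans θ·d AU: s = 30.3 × 47.17 = 1429.3 AU.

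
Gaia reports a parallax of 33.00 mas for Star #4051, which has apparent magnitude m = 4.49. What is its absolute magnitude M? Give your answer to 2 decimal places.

d = 1/p = 1/0.03300″ = 30.303 pc.
m − M = 5 log₁₀(30.303) − 5 = 7.4074 − 5 = 2.4074.
M = m − (m − M) = 4.49 − 2.4074 = 2.08.

M = 2.08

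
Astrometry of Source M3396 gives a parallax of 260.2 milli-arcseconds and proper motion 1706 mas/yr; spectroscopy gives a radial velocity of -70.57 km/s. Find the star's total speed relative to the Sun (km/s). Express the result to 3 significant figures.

d = 1/p = 1/0.2602″ = 3.8432 pc.
μ = 1706 mas/yr = 1.706 ″/yr.
v_t = 4.740 μ d = 4.740 × 1.706 × 3.8432 = 31.078 km/s.
v = √(v_r² + v_t²) = √((-70.57)² + 31.078²) = √5945.97 = 77.11 km/s.

77.1 km/s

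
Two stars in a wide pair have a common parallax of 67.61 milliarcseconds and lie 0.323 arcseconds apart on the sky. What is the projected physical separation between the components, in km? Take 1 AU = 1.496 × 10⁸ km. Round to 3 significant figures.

7.15 × 10^8 km

d = 1/p = 1/0.06761″ = 14.791 pc.
At distance d (pc), an angle of θ arcsec spans θ·d AU: s = 0.323 × 14.791 = 4.7775 AU.
= 4.7775 × 1.496 × 10⁸ km = 7.1471 × 10^8 km.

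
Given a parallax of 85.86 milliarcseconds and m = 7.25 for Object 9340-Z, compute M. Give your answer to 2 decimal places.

M = 6.92

d = 1/p = 1/0.08586″ = 11.647 pc.
m − M = 5 log₁₀(11.647) − 5 = 5.3311 − 5 = 0.3311.
M = m − (m − M) = 7.25 − 0.3311 = 6.92.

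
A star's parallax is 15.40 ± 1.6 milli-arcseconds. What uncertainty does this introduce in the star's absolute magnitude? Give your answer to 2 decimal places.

M = m − 5 log₁₀ d + 5 = m + 5 log₁₀ p + 5, so ∂M/∂p = 5/(p ln 10).
σ_M = (5/ln 10) · (σ_p/p) = 2.1715 × 1.6/15.40 = 2.1715 × 0.1039 = 0.22562.

σ_M = 0.23 mag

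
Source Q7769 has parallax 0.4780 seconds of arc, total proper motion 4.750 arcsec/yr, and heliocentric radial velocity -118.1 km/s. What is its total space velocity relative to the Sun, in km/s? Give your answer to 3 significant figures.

127 km/s

d = 1/p = 1/0.4780″ = 2.0921 pc.
v_t = 4.740 μ d = 4.740 × 4.750 × 2.0921 = 47.104 km/s.
v = √(v_r² + v_t²) = √((-118.1)² + 47.104²) = √16166.4 = 127.15 km/s.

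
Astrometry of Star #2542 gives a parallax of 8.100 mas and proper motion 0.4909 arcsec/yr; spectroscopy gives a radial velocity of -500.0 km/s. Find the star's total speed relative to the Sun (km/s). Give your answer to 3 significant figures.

d = 1/p = 1/0.008100″ = 123.46 pc.
v_t = 4.740 μ d = 4.740 × 0.4909 × 123.46 = 287.27 km/s.
v = √(v_r² + v_t²) = √((-500.0)² + 287.27²) = √332524 = 576.65 km/s.

577 km/s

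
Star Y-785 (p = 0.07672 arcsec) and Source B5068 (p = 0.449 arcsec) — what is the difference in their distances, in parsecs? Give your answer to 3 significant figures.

d_A = 1/0.07672″ = 13.034 pc; d_B = 1/0.4490″ = 2.2272 pc.
|d_B − d_A| = |2.2272 − 13.034| = 10.807 pc.

10.8 pc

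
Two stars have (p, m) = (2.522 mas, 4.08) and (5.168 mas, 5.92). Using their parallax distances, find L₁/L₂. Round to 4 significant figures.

L₁/L₂ = 22.86

d₁ = 1/p₁ = 1/0.002522″ = 396.51 pc; d₂ = 1/p₂ = 1/0.005168″ = 193.5 pc.
M₁ = m₁ − 5 log₁₀ d₁ + 5 = 4.08 − 12.9913 + 5 = -3.9113.
M₂ = 5.92 − 11.4334 + 5 = -0.5134.
L₁/L₂ = 10^(0.4(M₂ − M₁)) = 10^(0.4 × 3.3979) = 10^1.35916 = 22.864.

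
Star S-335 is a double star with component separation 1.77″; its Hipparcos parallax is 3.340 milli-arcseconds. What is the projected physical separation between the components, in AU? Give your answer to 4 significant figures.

d = 1/p = 1/0.003340″ = 299.4 pc.
At distance d (pc), an angle of θ arcsec spans θ·d AU: s = 1.77 × 299.4 = 529.94 AU.

529.9 AU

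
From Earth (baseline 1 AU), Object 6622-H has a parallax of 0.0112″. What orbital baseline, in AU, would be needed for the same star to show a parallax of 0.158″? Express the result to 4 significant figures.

Parallax scales linearly with baseline: p ∝ B, so B = p_target / p_Earth × 1 AU.
B = 0.158 / 0.0112 = 14.107 AU.

14.11 AU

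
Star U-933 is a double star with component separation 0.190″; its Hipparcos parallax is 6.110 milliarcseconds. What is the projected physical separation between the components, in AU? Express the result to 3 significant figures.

d = 1/p = 1/0.006110″ = 163.67 pc.
At distance d (pc), an angle of θ arcsec spans θ·d AU: s = 0.190 × 163.67 = 31.097 AU.

31.1 AU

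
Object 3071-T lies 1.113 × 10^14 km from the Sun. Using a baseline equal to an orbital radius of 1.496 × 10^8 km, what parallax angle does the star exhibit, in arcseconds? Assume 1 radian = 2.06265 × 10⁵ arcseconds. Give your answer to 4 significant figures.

θ ≈ B/d = (1.496 × 10^8) / (1.113 × 10^14) = 1.3441 × 10^-6 rad.
In arcseconds: 1.3441 × 10^-6 × 206265 = 0.27724″.

0.2772 arcsec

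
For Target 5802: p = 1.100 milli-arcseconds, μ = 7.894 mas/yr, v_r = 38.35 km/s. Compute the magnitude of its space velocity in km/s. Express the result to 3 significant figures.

d = 1/p = 1/0.001100″ = 909.09 pc.
μ = 7.894 mas/yr = 0.007894 ″/yr.
v_t = 4.740 μ d = 4.740 × 0.007894 × 909.09 = 34.016 km/s.
v = √(v_r² + v_t²) = √(38.35² + 34.016²) = √2627.81 = 51.262 km/s.

51.3 km/s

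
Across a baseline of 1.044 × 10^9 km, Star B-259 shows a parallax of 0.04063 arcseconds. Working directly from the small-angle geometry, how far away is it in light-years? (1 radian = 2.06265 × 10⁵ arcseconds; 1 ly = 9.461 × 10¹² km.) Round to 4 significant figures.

θ = 0.04063″ = 0.04063/206265 = 1.9698 × 10^-7 rad.
d = B/θ = (1.044 × 10^9) / (1.9698 × 10^-7) = 5.3000 × 10^15 km = (5.3000 × 10^15) / (9.461 × 10^12) ly = 560.19 ly.

560.2 ly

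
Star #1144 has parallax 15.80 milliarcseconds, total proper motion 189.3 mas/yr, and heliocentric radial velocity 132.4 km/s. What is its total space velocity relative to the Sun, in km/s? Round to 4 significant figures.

144.1 km/s

d = 1/p = 1/0.01580″ = 63.291 pc.
μ = 189.3 mas/yr = 0.1893 ″/yr.
v_t = 4.740 μ d = 4.740 × 0.1893 × 63.291 = 56.79 km/s.
v = √(v_r² + v_t²) = √(132.4² + 56.79²) = √20754.9 = 144.07 km/s.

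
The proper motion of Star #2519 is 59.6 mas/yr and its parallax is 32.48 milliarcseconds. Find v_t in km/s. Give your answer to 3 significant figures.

8.70 km/s

d = 1/p = 1/0.03248″ = 30.788 pc.
μ = 59.6 mas/yr = 0.0596 ″/yr.
v_t = 4.74 × μ × d = 4.74 × 0.0596 × 30.788 = 8.6977 km/s.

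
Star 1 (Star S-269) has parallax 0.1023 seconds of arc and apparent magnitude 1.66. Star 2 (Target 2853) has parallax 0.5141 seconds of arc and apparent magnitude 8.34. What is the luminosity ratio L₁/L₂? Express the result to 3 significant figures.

L₁/L₂ = 11900

d₁ = 1/p₁ = 1/0.1023″ = 9.7752 pc; d₂ = 1/p₂ = 1/0.5141″ = 1.9451 pc.
M₁ = m₁ − 5 log₁₀ d₁ + 5 = 1.66 − 4.9506 + 5 = 1.7094.
M₂ = 8.34 − 1.4447 + 5 = 11.8953.
L₁/L₂ = 10^(0.4(M₂ − M₁)) = 10^(0.4 × 10.1859) = 10^4.07436 = 11868.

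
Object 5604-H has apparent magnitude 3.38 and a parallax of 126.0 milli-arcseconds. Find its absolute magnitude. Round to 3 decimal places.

d = 1/p = 1/0.1260″ = 7.9365 pc.
m − M = 5 log₁₀(7.9365) − 5 = 4.4981 − 5 = -0.5019.
M = m − (m − M) = 3.38 − (-0.5019) = 3.882.

M = 3.882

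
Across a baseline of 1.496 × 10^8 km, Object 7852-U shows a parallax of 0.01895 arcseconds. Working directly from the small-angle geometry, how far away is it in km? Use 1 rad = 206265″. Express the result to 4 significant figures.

1.628 × 10^15 km

θ = 0.01895″ = 0.01895/206265 = 9.1872 × 10^-8 rad.
d = B/θ = (1.496 × 10^8) / (9.1872 × 10^-8) = 1.6284 × 10^15 km.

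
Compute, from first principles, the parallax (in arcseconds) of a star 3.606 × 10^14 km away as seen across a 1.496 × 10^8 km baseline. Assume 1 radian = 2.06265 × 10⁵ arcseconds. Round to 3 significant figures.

0.0856 arcsec

θ ≈ B/d = (1.496 × 10^8) / (3.606 × 10^14) = 4.1486 × 10^-7 rad.
In arcseconds: 4.1486 × 10^-7 × 206265 = 0.085571″.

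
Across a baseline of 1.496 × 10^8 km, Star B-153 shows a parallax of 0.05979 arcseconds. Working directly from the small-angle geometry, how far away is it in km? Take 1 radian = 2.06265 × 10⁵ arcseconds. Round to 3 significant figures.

θ = 0.05979″ = 0.05979/206265 = 2.8987 × 10^-7 rad.
d = B/θ = (1.496 × 10^8) / (2.8987 × 10^-7) = 5.1609 × 10^14 km.

5.16 × 10^14 km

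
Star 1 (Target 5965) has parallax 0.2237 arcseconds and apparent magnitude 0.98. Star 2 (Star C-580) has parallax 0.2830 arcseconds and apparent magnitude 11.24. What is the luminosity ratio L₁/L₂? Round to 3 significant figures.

d₁ = 1/p₁ = 1/0.2237″ = 4.4703 pc; d₂ = 1/p₂ = 1/0.2830″ = 3.5336 pc.
M₁ = m₁ − 5 log₁₀ d₁ + 5 = 0.98 − 3.2517 + 5 = 2.7283.
M₂ = 11.24 − 2.7411 + 5 = 13.4989.
L₁/L₂ = 10^(0.4(M₂ − M₁)) = 10^(0.4 × 10.7706) = 10^4.30824 = 20335.

L₁/L₂ = 20300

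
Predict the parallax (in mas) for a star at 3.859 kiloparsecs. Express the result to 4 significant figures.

d = 3.859 kpc = 3859 pc.
p = 1/d = 1/3859 = 0.00025913 arcsec.
= 0.00025913 × 1000 = 0.25913 mas.

0.2591 mas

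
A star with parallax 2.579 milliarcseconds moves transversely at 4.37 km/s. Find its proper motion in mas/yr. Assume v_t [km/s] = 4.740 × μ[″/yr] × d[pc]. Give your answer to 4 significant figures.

d = 1/p = 1/0.002579″ = 387.75 pc.
μ = v_t / (4.74 d) = 4.37 / (4.74 × 387.75) = 4.37 / 1837.9 = 0.0023777 ″/yr = 2.3777 mas/yr.

2.378 mas/yr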